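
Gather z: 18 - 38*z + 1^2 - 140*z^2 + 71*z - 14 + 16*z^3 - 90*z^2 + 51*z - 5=16*z^3 - 230*z^2 + 84*z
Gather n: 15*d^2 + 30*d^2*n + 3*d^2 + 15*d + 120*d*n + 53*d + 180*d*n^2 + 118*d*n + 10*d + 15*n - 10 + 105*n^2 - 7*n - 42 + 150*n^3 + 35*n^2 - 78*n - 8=18*d^2 + 78*d + 150*n^3 + n^2*(180*d + 140) + n*(30*d^2 + 238*d - 70) - 60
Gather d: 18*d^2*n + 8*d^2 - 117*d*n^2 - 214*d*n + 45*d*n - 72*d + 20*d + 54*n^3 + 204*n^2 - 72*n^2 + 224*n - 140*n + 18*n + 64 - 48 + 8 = d^2*(18*n + 8) + d*(-117*n^2 - 169*n - 52) + 54*n^3 + 132*n^2 + 102*n + 24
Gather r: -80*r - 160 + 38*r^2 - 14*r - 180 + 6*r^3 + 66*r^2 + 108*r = 6*r^3 + 104*r^2 + 14*r - 340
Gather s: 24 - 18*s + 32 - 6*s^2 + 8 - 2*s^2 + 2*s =-8*s^2 - 16*s + 64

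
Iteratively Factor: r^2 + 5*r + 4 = (r + 4)*(r + 1)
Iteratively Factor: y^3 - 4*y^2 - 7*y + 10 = (y + 2)*(y^2 - 6*y + 5) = (y - 5)*(y + 2)*(y - 1)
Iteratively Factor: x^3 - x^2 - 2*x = (x + 1)*(x^2 - 2*x) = (x - 2)*(x + 1)*(x)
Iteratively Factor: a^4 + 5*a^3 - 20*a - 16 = (a + 4)*(a^3 + a^2 - 4*a - 4) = (a + 1)*(a + 4)*(a^2 - 4) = (a + 1)*(a + 2)*(a + 4)*(a - 2)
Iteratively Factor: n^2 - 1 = (n - 1)*(n + 1)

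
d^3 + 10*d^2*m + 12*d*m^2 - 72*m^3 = (d - 2*m)*(d + 6*m)^2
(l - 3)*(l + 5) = l^2 + 2*l - 15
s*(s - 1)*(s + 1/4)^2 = s^4 - s^3/2 - 7*s^2/16 - s/16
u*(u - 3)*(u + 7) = u^3 + 4*u^2 - 21*u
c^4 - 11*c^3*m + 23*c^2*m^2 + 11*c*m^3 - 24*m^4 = (c - 8*m)*(c - 3*m)*(c - m)*(c + m)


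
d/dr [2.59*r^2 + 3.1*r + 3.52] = 5.18*r + 3.1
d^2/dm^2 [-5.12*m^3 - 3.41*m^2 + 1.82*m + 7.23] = -30.72*m - 6.82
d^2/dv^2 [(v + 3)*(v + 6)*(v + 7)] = 6*v + 32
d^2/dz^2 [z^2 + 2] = 2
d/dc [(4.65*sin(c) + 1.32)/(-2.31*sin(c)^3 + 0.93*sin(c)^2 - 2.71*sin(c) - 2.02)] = (21.483*sin(c)^3 + 4.8231*sin(c)^2 - 2.4552*sin(c) - 5.8158)*cos(c)/(5.3361*sin(c)^6 - 4.2966*sin(c)^5 + 13.3851*sin(c)^4 + 4.2918*sin(c)^3 + 3.5869*sin(c)^2 + 10.9484*sin(c) + 4.0804)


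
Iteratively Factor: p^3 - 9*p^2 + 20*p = (p - 5)*(p^2 - 4*p) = (p - 5)*(p - 4)*(p)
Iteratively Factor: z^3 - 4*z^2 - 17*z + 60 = (z - 3)*(z^2 - z - 20) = (z - 5)*(z - 3)*(z + 4)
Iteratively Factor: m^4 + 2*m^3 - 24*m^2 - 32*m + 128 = (m - 2)*(m^3 + 4*m^2 - 16*m - 64) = (m - 2)*(m + 4)*(m^2 - 16) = (m - 2)*(m + 4)^2*(m - 4)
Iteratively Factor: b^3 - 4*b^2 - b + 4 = (b - 1)*(b^2 - 3*b - 4) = (b - 1)*(b + 1)*(b - 4)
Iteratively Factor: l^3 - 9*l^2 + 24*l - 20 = (l - 5)*(l^2 - 4*l + 4) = (l - 5)*(l - 2)*(l - 2)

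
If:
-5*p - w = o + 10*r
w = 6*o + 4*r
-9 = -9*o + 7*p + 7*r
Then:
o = 63*w/2 - 90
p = 175*w/2 - 252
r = 135 - 47*w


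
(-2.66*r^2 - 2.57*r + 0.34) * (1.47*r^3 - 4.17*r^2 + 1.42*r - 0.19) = -3.9102*r^5 + 7.3143*r^4 + 7.4395*r^3 - 4.5618*r^2 + 0.9711*r - 0.0646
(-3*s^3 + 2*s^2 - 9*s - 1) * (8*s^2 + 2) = -24*s^5 + 16*s^4 - 78*s^3 - 4*s^2 - 18*s - 2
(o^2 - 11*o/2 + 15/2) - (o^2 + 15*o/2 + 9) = -13*o - 3/2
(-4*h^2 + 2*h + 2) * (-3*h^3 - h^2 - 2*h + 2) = 12*h^5 - 2*h^4 - 14*h^2 + 4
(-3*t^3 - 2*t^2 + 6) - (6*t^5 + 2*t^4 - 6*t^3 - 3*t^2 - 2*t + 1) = -6*t^5 - 2*t^4 + 3*t^3 + t^2 + 2*t + 5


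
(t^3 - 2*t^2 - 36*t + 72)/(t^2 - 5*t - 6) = (t^2 + 4*t - 12)/(t + 1)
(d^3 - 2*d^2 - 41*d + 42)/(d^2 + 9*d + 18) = (d^2 - 8*d + 7)/(d + 3)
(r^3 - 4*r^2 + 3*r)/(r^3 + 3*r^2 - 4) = r*(r - 3)/(r^2 + 4*r + 4)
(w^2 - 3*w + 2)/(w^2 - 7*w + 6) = (w - 2)/(w - 6)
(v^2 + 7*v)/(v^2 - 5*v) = (v + 7)/(v - 5)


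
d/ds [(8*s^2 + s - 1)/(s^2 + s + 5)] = (7*s^2 + 82*s + 6)/(s^4 + 2*s^3 + 11*s^2 + 10*s + 25)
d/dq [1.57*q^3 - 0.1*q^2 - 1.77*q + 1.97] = 4.71*q^2 - 0.2*q - 1.77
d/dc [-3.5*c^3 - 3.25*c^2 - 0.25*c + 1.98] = -10.5*c^2 - 6.5*c - 0.25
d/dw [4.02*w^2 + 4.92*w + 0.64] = 8.04*w + 4.92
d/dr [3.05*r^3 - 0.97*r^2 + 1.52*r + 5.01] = 9.15*r^2 - 1.94*r + 1.52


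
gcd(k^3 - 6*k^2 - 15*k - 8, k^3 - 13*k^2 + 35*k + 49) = k + 1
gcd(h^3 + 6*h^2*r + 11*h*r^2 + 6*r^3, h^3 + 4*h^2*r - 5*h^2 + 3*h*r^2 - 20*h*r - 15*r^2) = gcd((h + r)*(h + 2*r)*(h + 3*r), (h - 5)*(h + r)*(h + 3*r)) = h^2 + 4*h*r + 3*r^2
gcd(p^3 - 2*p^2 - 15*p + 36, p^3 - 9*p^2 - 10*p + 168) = p + 4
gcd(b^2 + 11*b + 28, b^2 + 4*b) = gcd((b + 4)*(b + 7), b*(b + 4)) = b + 4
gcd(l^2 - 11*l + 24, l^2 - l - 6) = l - 3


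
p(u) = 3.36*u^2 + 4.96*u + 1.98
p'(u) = 6.72*u + 4.96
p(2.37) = 32.61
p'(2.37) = 20.89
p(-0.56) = 0.26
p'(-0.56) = 1.20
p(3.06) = 48.62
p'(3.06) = 25.52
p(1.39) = 15.37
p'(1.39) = 14.30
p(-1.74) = 3.52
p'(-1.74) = -6.73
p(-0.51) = 0.32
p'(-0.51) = 1.53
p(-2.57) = 11.43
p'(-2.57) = -12.31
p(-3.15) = 19.70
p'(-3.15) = -16.21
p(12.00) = 545.34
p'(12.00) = 85.60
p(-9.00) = 229.50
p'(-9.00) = -55.52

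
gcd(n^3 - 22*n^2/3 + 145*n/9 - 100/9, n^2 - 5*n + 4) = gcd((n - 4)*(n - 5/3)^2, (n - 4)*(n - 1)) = n - 4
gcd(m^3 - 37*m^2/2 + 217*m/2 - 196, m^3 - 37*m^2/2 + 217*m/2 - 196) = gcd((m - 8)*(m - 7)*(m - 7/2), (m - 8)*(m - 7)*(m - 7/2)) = m^3 - 37*m^2/2 + 217*m/2 - 196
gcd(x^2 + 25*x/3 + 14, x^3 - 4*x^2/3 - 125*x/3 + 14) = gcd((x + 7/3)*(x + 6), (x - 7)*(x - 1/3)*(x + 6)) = x + 6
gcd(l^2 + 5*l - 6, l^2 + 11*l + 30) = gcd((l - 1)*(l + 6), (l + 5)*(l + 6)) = l + 6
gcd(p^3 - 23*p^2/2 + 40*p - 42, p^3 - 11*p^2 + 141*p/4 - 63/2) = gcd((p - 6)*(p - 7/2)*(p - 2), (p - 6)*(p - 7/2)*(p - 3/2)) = p^2 - 19*p/2 + 21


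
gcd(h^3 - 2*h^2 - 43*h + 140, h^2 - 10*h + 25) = h - 5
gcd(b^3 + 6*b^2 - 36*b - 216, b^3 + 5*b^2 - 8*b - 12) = b + 6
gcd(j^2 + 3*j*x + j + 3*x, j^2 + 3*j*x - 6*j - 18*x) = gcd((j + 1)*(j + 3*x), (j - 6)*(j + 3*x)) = j + 3*x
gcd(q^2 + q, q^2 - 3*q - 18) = 1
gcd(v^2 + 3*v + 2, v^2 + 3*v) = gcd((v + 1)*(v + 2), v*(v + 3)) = 1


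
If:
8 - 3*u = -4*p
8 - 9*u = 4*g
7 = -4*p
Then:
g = 5/4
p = -7/4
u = 1/3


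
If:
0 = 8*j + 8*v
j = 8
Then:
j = 8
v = -8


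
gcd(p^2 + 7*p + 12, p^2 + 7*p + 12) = p^2 + 7*p + 12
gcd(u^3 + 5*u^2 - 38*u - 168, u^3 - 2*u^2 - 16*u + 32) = u + 4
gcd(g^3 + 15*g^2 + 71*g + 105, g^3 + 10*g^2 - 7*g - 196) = g + 7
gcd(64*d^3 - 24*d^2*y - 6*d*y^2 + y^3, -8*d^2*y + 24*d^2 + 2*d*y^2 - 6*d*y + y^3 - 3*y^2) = -8*d^2 + 2*d*y + y^2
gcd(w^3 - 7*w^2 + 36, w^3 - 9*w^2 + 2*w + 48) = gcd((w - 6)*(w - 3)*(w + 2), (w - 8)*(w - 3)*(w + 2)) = w^2 - w - 6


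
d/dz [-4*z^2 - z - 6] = -8*z - 1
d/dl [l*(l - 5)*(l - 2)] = 3*l^2 - 14*l + 10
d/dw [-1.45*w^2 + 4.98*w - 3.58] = 4.98 - 2.9*w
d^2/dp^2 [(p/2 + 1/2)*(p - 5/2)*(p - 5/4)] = 3*p - 11/4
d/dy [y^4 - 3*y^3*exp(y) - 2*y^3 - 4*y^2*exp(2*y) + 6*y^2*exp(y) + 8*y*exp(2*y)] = -3*y^3*exp(y) + 4*y^3 - 8*y^2*exp(2*y) - 3*y^2*exp(y) - 6*y^2 + 8*y*exp(2*y) + 12*y*exp(y) + 8*exp(2*y)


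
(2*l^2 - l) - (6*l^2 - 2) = -4*l^2 - l + 2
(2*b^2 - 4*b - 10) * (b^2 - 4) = 2*b^4 - 4*b^3 - 18*b^2 + 16*b + 40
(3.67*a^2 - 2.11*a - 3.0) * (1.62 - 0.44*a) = -1.6148*a^3 + 6.8738*a^2 - 2.0982*a - 4.86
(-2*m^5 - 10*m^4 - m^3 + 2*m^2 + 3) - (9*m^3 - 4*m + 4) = -2*m^5 - 10*m^4 - 10*m^3 + 2*m^2 + 4*m - 1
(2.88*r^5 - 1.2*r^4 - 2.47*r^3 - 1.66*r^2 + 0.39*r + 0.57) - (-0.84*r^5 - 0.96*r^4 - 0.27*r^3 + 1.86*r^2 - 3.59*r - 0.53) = 3.72*r^5 - 0.24*r^4 - 2.2*r^3 - 3.52*r^2 + 3.98*r + 1.1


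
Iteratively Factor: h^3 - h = (h + 1)*(h^2 - h) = (h - 1)*(h + 1)*(h)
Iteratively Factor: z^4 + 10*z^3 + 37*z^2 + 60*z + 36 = (z + 3)*(z^3 + 7*z^2 + 16*z + 12) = (z + 2)*(z + 3)*(z^2 + 5*z + 6) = (z + 2)*(z + 3)^2*(z + 2)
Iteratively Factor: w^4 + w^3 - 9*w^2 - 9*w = (w)*(w^3 + w^2 - 9*w - 9) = w*(w + 3)*(w^2 - 2*w - 3) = w*(w - 3)*(w + 3)*(w + 1)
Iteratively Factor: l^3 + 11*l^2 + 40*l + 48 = (l + 4)*(l^2 + 7*l + 12) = (l + 3)*(l + 4)*(l + 4)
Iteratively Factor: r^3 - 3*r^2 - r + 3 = (r - 3)*(r^2 - 1) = (r - 3)*(r - 1)*(r + 1)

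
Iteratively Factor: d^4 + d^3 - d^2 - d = (d)*(d^3 + d^2 - d - 1) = d*(d + 1)*(d^2 - 1) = d*(d - 1)*(d + 1)*(d + 1)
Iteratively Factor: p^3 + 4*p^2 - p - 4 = (p + 4)*(p^2 - 1) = (p - 1)*(p + 4)*(p + 1)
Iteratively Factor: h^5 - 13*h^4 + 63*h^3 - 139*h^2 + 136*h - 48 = (h - 3)*(h^4 - 10*h^3 + 33*h^2 - 40*h + 16) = (h - 3)*(h - 1)*(h^3 - 9*h^2 + 24*h - 16) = (h - 3)*(h - 1)^2*(h^2 - 8*h + 16) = (h - 4)*(h - 3)*(h - 1)^2*(h - 4)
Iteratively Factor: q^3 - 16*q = (q - 4)*(q^2 + 4*q) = q*(q - 4)*(q + 4)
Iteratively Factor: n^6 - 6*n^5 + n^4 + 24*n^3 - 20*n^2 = (n + 2)*(n^5 - 8*n^4 + 17*n^3 - 10*n^2) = (n - 1)*(n + 2)*(n^4 - 7*n^3 + 10*n^2) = (n - 2)*(n - 1)*(n + 2)*(n^3 - 5*n^2) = (n - 5)*(n - 2)*(n - 1)*(n + 2)*(n^2) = n*(n - 5)*(n - 2)*(n - 1)*(n + 2)*(n)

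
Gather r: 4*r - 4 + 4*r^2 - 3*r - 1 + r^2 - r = 5*r^2 - 5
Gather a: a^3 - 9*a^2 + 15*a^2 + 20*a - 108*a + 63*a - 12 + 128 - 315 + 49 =a^3 + 6*a^2 - 25*a - 150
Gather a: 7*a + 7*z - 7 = 7*a + 7*z - 7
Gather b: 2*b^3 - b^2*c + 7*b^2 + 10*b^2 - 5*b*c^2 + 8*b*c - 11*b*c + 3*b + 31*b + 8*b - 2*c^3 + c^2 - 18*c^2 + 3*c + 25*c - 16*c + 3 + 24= 2*b^3 + b^2*(17 - c) + b*(-5*c^2 - 3*c + 42) - 2*c^3 - 17*c^2 + 12*c + 27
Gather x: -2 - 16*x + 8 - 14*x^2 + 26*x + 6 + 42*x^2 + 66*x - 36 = 28*x^2 + 76*x - 24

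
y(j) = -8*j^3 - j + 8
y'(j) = -24*j^2 - 1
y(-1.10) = 19.75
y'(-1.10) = -30.04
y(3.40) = -309.83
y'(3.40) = -278.44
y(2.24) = -84.16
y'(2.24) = -121.42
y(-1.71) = 49.71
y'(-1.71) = -71.18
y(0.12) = 7.87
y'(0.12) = -1.35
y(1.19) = -6.67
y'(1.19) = -34.99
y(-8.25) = 4508.38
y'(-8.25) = -1634.50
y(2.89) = -187.99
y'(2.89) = -201.45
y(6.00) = -1726.00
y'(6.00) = -865.00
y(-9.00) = 5849.00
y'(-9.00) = -1945.00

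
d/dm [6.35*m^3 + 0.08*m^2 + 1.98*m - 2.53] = 19.05*m^2 + 0.16*m + 1.98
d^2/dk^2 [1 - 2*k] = 0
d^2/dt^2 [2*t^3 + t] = 12*t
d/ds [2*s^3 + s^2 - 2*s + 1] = 6*s^2 + 2*s - 2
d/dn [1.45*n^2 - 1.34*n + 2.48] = 2.9*n - 1.34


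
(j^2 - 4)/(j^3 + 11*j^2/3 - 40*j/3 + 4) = 3*(j + 2)/(3*j^2 + 17*j - 6)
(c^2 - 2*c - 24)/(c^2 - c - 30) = (c + 4)/(c + 5)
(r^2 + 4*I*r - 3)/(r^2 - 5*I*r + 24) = (r + I)/(r - 8*I)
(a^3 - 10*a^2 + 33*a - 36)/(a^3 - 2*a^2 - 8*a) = (a^2 - 6*a + 9)/(a*(a + 2))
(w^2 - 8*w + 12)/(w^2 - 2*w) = (w - 6)/w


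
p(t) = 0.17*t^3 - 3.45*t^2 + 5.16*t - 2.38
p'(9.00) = -15.63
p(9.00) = -111.46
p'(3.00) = -10.95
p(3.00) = -13.36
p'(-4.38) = 45.17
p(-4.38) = -105.45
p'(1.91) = -6.16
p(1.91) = -3.93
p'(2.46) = -8.73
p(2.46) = -8.03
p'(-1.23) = 14.42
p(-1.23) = -14.26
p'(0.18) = 3.93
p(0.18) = -1.56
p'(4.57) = -15.72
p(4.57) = -34.63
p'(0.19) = 3.87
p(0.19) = -1.52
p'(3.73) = -13.48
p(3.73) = -22.31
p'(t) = 0.51*t^2 - 6.9*t + 5.16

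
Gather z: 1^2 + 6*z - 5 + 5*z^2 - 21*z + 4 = 5*z^2 - 15*z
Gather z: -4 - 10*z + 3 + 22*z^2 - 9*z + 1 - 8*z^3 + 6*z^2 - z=-8*z^3 + 28*z^2 - 20*z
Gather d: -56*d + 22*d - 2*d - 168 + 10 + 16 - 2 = -36*d - 144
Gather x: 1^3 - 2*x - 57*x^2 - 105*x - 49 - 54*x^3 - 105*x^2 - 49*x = -54*x^3 - 162*x^2 - 156*x - 48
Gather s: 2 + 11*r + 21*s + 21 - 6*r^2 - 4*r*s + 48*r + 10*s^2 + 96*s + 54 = -6*r^2 + 59*r + 10*s^2 + s*(117 - 4*r) + 77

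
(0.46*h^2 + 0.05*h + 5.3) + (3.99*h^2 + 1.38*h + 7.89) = 4.45*h^2 + 1.43*h + 13.19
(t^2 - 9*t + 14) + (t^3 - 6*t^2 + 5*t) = t^3 - 5*t^2 - 4*t + 14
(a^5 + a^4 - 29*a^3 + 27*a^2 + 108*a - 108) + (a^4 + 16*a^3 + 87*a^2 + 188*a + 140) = a^5 + 2*a^4 - 13*a^3 + 114*a^2 + 296*a + 32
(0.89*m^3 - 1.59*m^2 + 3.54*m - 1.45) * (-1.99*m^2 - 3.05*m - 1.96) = -1.7711*m^5 + 0.449600000000001*m^4 - 3.9395*m^3 - 4.7951*m^2 - 2.5159*m + 2.842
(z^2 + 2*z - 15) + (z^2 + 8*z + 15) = 2*z^2 + 10*z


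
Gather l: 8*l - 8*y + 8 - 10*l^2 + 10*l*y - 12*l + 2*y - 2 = -10*l^2 + l*(10*y - 4) - 6*y + 6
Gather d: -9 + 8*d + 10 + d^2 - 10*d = d^2 - 2*d + 1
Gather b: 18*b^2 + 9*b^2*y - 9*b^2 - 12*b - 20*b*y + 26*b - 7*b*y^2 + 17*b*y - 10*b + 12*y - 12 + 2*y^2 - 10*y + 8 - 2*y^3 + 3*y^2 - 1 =b^2*(9*y + 9) + b*(-7*y^2 - 3*y + 4) - 2*y^3 + 5*y^2 + 2*y - 5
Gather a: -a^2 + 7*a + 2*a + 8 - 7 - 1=-a^2 + 9*a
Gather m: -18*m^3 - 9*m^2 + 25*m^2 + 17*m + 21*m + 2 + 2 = -18*m^3 + 16*m^2 + 38*m + 4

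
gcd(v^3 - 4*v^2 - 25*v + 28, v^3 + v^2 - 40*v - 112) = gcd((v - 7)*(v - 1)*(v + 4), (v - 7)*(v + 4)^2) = v^2 - 3*v - 28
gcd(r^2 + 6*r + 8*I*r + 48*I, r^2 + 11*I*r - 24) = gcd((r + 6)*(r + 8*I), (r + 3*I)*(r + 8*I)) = r + 8*I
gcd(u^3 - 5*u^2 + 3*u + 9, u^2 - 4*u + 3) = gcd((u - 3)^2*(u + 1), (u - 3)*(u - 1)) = u - 3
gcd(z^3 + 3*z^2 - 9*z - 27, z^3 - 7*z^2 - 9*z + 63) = z^2 - 9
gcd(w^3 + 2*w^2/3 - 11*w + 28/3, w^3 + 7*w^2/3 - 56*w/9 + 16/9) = w + 4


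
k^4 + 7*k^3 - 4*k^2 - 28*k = k*(k - 2)*(k + 2)*(k + 7)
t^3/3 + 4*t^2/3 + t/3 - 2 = (t/3 + 1)*(t - 1)*(t + 2)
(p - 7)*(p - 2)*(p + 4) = p^3 - 5*p^2 - 22*p + 56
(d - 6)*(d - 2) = d^2 - 8*d + 12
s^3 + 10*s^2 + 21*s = s*(s + 3)*(s + 7)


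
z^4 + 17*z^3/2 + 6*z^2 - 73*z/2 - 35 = (z - 2)*(z + 1)*(z + 5/2)*(z + 7)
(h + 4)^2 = h^2 + 8*h + 16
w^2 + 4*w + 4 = (w + 2)^2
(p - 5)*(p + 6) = p^2 + p - 30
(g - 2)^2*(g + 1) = g^3 - 3*g^2 + 4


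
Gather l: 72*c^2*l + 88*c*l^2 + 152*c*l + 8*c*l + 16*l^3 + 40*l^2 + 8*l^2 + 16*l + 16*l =16*l^3 + l^2*(88*c + 48) + l*(72*c^2 + 160*c + 32)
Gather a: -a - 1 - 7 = -a - 8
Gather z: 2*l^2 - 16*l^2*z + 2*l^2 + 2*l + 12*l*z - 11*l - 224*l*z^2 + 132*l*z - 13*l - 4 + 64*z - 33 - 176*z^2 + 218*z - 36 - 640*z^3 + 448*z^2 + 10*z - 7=4*l^2 - 22*l - 640*z^3 + z^2*(272 - 224*l) + z*(-16*l^2 + 144*l + 292) - 80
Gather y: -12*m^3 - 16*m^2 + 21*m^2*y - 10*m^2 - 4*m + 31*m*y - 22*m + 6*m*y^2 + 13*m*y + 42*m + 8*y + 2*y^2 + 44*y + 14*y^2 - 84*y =-12*m^3 - 26*m^2 + 16*m + y^2*(6*m + 16) + y*(21*m^2 + 44*m - 32)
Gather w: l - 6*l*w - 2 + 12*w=l + w*(12 - 6*l) - 2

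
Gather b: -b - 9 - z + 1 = -b - z - 8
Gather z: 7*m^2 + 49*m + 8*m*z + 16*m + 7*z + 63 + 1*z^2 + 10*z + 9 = 7*m^2 + 65*m + z^2 + z*(8*m + 17) + 72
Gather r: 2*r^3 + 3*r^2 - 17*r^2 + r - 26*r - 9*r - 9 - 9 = 2*r^3 - 14*r^2 - 34*r - 18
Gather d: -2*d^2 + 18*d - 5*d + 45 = -2*d^2 + 13*d + 45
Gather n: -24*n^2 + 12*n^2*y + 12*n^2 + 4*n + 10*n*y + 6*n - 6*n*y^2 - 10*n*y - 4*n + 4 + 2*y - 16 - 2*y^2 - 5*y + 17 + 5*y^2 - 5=n^2*(12*y - 12) + n*(6 - 6*y^2) + 3*y^2 - 3*y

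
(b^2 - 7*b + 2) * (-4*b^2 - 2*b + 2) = -4*b^4 + 26*b^3 + 8*b^2 - 18*b + 4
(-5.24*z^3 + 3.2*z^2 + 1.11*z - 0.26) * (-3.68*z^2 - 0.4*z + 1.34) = 19.2832*z^5 - 9.68*z^4 - 12.3864*z^3 + 4.8008*z^2 + 1.5914*z - 0.3484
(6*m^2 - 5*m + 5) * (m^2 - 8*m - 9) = 6*m^4 - 53*m^3 - 9*m^2 + 5*m - 45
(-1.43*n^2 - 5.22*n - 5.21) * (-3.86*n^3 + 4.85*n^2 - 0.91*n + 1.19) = 5.5198*n^5 + 13.2137*n^4 - 3.9051*n^3 - 22.22*n^2 - 1.4707*n - 6.1999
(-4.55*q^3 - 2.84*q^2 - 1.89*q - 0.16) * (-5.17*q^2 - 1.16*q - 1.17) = 23.5235*q^5 + 19.9608*q^4 + 18.3892*q^3 + 6.3424*q^2 + 2.3969*q + 0.1872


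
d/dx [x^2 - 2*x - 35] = 2*x - 2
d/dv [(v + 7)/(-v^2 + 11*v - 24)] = (-v^2 + 11*v + (v + 7)*(2*v - 11) - 24)/(v^2 - 11*v + 24)^2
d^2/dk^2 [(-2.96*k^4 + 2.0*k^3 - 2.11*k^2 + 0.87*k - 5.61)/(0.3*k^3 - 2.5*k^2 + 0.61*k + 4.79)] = (8.88178419700125e-16*k^8 - 7.105427357601e-15*k^7 - 33.2964399999999*k^6 + 50.87892*k^5 + 163.922484*k^4 + 24.8972759999999*k^3 - 1163.052192*k^2 + 437.53962*k - 240.44267)/(0.027*k^9 - 0.675*k^8 + 5.7897*k^7 - 17.0767*k^6 - 9.78261*k^5 + 92.28117*k^4 - 22.951829*k^3 - 166.733673*k^2 + 41.987703*k + 109.902239)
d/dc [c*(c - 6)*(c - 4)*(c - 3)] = 4*c^3 - 39*c^2 + 108*c - 72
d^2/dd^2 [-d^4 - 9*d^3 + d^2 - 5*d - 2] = -12*d^2 - 54*d + 2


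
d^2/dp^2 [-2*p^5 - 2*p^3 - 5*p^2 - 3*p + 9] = -40*p^3 - 12*p - 10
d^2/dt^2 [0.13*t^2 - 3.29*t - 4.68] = 0.260000000000000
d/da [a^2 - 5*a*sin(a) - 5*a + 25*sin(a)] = -5*a*cos(a) + 2*a - 5*sin(a) + 25*cos(a) - 5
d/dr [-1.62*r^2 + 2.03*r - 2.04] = 2.03 - 3.24*r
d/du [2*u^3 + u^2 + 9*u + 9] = 6*u^2 + 2*u + 9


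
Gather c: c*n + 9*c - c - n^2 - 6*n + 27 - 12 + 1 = c*(n + 8) - n^2 - 6*n + 16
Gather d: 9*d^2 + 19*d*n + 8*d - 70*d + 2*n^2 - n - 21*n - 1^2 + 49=9*d^2 + d*(19*n - 62) + 2*n^2 - 22*n + 48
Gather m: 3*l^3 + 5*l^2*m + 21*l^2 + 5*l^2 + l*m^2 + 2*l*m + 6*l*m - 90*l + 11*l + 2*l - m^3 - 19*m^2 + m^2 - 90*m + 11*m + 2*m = 3*l^3 + 26*l^2 - 77*l - m^3 + m^2*(l - 18) + m*(5*l^2 + 8*l - 77)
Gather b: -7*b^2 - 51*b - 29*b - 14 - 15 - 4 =-7*b^2 - 80*b - 33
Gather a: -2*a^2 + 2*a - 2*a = -2*a^2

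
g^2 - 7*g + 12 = (g - 4)*(g - 3)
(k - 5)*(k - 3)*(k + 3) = k^3 - 5*k^2 - 9*k + 45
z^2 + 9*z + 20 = (z + 4)*(z + 5)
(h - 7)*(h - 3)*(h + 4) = h^3 - 6*h^2 - 19*h + 84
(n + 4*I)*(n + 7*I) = n^2 + 11*I*n - 28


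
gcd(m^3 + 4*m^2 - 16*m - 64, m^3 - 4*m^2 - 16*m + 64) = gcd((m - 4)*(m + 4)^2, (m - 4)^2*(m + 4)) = m^2 - 16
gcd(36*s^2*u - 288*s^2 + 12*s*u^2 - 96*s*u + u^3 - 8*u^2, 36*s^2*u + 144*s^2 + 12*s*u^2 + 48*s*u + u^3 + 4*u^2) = 36*s^2 + 12*s*u + u^2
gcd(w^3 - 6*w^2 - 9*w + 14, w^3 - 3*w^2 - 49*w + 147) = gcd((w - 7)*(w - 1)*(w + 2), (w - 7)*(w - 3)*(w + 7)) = w - 7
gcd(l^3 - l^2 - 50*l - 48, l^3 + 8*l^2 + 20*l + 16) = 1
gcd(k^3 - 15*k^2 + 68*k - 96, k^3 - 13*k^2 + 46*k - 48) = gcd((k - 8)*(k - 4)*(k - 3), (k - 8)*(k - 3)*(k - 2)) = k^2 - 11*k + 24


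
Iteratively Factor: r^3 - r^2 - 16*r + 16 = (r - 4)*(r^2 + 3*r - 4) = (r - 4)*(r + 4)*(r - 1)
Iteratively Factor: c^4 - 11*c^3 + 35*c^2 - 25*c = (c)*(c^3 - 11*c^2 + 35*c - 25) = c*(c - 5)*(c^2 - 6*c + 5) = c*(c - 5)*(c - 1)*(c - 5)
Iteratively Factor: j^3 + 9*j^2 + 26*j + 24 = (j + 3)*(j^2 + 6*j + 8) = (j + 2)*(j + 3)*(j + 4)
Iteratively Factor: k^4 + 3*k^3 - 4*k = (k + 2)*(k^3 + k^2 - 2*k) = (k - 1)*(k + 2)*(k^2 + 2*k) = k*(k - 1)*(k + 2)*(k + 2)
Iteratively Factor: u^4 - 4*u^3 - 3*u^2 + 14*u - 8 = (u - 1)*(u^3 - 3*u^2 - 6*u + 8) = (u - 1)*(u + 2)*(u^2 - 5*u + 4) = (u - 1)^2*(u + 2)*(u - 4)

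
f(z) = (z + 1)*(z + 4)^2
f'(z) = (z + 1)*(2*z + 8) + (z + 4)^2 = 3*(z + 2)*(z + 4)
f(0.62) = 34.58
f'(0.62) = 36.31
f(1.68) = 86.46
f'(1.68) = 62.71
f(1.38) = 68.89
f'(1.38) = 54.55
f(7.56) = 1143.90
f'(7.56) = 331.54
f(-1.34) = -2.41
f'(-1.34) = 5.27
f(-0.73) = 2.89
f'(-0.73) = 12.46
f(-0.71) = 3.14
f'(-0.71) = 12.73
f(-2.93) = -2.21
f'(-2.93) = -2.99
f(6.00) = 700.00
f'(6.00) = 240.00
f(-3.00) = -2.00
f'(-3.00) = -3.00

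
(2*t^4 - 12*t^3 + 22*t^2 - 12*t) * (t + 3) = 2*t^5 - 6*t^4 - 14*t^3 + 54*t^2 - 36*t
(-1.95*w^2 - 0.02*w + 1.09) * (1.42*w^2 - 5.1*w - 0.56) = -2.769*w^4 + 9.9166*w^3 + 2.7418*w^2 - 5.5478*w - 0.6104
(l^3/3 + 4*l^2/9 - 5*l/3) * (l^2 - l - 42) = l^5/3 + l^4/9 - 145*l^3/9 - 17*l^2 + 70*l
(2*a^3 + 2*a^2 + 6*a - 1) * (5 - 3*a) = -6*a^4 + 4*a^3 - 8*a^2 + 33*a - 5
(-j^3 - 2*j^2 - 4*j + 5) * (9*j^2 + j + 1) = -9*j^5 - 19*j^4 - 39*j^3 + 39*j^2 + j + 5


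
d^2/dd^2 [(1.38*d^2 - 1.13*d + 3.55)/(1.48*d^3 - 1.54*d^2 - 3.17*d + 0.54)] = (6.04550399999999*d^6 - 14.850912*d^5 + 147.610464*d^4 - 174.335704*d^3 - 31.6932*d^2 + 81.321132*d + 74.187698)/(3.241792*d^9 - 10.119648*d^8 - 10.3008*d^7 + 43.246568*d^6 + 14.678592*d^5 - 57.78471*d^4 - 14.743277*d^3 + 14.932026*d^2 - 2.773116*d + 0.157464)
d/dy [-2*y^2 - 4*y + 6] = -4*y - 4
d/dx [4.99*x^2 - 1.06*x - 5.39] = 9.98*x - 1.06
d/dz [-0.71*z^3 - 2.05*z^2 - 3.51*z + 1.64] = -2.13*z^2 - 4.1*z - 3.51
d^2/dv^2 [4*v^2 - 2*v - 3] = 8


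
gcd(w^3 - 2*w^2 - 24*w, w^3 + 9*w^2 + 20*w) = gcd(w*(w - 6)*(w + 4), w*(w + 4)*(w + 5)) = w^2 + 4*w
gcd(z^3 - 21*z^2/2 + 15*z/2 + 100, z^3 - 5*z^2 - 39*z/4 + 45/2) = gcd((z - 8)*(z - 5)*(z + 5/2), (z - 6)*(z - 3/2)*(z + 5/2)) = z + 5/2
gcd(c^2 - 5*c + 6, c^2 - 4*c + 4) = c - 2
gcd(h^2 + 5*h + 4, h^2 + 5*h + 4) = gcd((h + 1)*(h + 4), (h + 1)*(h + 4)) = h^2 + 5*h + 4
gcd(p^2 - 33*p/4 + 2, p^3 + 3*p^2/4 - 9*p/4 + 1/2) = p - 1/4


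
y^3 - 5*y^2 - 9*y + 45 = (y - 5)*(y - 3)*(y + 3)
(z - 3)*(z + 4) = z^2 + z - 12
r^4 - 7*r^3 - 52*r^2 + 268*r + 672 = (r - 8)*(r - 7)*(r + 2)*(r + 6)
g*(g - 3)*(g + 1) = g^3 - 2*g^2 - 3*g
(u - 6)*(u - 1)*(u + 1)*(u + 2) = u^4 - 4*u^3 - 13*u^2 + 4*u + 12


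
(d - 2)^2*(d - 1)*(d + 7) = d^4 + 2*d^3 - 27*d^2 + 52*d - 28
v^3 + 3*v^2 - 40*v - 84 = (v - 6)*(v + 2)*(v + 7)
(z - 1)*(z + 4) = z^2 + 3*z - 4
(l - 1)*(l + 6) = l^2 + 5*l - 6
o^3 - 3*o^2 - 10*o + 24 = (o - 4)*(o - 2)*(o + 3)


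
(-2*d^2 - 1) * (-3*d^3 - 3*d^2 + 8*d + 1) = 6*d^5 + 6*d^4 - 13*d^3 + d^2 - 8*d - 1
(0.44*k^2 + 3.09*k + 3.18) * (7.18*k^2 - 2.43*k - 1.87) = 3.1592*k^4 + 21.117*k^3 + 14.5009*k^2 - 13.5057*k - 5.9466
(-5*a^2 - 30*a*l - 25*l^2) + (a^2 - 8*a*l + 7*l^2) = -4*a^2 - 38*a*l - 18*l^2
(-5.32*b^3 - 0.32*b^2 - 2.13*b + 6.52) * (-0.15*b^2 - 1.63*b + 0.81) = 0.798*b^5 + 8.7196*b^4 - 3.4681*b^3 + 2.2347*b^2 - 12.3529*b + 5.2812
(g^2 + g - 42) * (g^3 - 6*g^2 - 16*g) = g^5 - 5*g^4 - 64*g^3 + 236*g^2 + 672*g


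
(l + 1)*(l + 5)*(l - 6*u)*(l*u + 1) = l^4*u - 6*l^3*u^2 + 6*l^3*u + l^3 - 36*l^2*u^2 - l^2*u + 6*l^2 - 30*l*u^2 - 36*l*u + 5*l - 30*u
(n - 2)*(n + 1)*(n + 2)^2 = n^4 + 3*n^3 - 2*n^2 - 12*n - 8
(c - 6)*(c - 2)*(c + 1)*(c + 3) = c^4 - 4*c^3 - 17*c^2 + 24*c + 36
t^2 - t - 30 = (t - 6)*(t + 5)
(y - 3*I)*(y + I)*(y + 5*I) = y^3 + 3*I*y^2 + 13*y + 15*I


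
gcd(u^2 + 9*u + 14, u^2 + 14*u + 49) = u + 7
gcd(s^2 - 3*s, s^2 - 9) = s - 3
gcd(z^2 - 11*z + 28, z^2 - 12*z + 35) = z - 7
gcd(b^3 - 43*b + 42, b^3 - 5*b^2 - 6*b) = b - 6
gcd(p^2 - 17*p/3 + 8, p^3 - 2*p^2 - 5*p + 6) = p - 3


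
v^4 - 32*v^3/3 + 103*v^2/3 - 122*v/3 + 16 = (v - 6)*(v - 8/3)*(v - 1)^2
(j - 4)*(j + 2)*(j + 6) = j^3 + 4*j^2 - 20*j - 48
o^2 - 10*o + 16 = (o - 8)*(o - 2)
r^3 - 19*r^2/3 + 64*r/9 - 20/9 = (r - 5)*(r - 2/3)^2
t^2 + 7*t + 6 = (t + 1)*(t + 6)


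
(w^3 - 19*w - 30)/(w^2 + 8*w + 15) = (w^2 - 3*w - 10)/(w + 5)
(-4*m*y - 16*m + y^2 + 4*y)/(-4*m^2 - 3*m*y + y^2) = (y + 4)/(m + y)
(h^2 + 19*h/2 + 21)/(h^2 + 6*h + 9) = (h^2 + 19*h/2 + 21)/(h^2 + 6*h + 9)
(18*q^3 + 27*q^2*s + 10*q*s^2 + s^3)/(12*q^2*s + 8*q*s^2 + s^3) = (3*q^2 + 4*q*s + s^2)/(s*(2*q + s))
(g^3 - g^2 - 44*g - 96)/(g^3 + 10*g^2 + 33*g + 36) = (g - 8)/(g + 3)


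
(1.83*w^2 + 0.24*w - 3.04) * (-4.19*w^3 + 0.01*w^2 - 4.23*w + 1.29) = -7.6677*w^5 - 0.9873*w^4 + 4.9991*w^3 + 1.3151*w^2 + 13.1688*w - 3.9216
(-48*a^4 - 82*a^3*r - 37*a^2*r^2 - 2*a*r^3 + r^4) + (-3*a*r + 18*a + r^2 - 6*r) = -48*a^4 - 82*a^3*r - 37*a^2*r^2 - 2*a*r^3 - 3*a*r + 18*a + r^4 + r^2 - 6*r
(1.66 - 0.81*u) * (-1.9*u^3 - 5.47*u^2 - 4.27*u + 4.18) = 1.539*u^4 + 1.2767*u^3 - 5.6215*u^2 - 10.474*u + 6.9388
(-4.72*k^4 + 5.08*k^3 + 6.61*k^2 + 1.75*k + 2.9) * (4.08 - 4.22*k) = 19.9184*k^5 - 40.6952*k^4 - 7.1678*k^3 + 19.5838*k^2 - 5.098*k + 11.832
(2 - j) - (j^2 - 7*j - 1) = -j^2 + 6*j + 3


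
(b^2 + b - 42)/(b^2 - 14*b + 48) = (b + 7)/(b - 8)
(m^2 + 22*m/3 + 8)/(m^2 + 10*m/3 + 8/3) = (m + 6)/(m + 2)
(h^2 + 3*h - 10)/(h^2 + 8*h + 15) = (h - 2)/(h + 3)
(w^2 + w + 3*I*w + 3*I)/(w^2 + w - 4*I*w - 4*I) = (w + 3*I)/(w - 4*I)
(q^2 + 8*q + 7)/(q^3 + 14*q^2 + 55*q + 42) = 1/(q + 6)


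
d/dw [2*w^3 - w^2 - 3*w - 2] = 6*w^2 - 2*w - 3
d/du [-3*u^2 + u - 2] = 1 - 6*u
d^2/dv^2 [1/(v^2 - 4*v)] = 2*(-v*(v - 4) + 4*(v - 2)^2)/(v^3*(v - 4)^3)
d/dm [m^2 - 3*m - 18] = 2*m - 3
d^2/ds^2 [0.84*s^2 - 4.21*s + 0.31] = 1.68000000000000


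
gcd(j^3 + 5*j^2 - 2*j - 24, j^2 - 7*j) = 1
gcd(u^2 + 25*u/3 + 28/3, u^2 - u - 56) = u + 7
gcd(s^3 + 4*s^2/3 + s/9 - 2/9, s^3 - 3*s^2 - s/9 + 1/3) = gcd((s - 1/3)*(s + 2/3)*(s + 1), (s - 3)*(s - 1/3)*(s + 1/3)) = s - 1/3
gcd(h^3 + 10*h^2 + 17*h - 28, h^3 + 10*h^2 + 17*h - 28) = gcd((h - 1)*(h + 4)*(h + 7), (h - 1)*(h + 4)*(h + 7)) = h^3 + 10*h^2 + 17*h - 28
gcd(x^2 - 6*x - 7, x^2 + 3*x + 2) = x + 1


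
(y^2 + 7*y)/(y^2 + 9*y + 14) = y/(y + 2)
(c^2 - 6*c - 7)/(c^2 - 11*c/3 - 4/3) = 3*(-c^2 + 6*c + 7)/(-3*c^2 + 11*c + 4)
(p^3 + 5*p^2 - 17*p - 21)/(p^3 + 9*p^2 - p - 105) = (p + 1)/(p + 5)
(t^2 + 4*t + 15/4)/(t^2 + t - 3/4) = (2*t + 5)/(2*t - 1)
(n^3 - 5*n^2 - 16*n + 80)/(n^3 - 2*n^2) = (n^3 - 5*n^2 - 16*n + 80)/(n^2*(n - 2))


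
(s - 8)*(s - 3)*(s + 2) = s^3 - 9*s^2 + 2*s + 48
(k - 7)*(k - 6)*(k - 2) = k^3 - 15*k^2 + 68*k - 84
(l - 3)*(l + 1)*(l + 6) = l^3 + 4*l^2 - 15*l - 18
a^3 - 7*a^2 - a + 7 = (a - 7)*(a - 1)*(a + 1)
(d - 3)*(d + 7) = d^2 + 4*d - 21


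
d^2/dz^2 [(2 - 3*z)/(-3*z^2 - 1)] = 6*(12*z^2*(3*z - 2) + (2 - 9*z)*(3*z^2 + 1))/(3*z^2 + 1)^3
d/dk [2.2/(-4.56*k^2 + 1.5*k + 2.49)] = (20.064*k - 3.3)/(-4.56*k^2 + 1.5*k + 2.49)^2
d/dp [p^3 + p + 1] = 3*p^2 + 1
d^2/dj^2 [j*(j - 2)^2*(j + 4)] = 12*j^2 - 24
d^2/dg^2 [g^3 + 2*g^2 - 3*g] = 6*g + 4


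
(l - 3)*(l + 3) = l^2 - 9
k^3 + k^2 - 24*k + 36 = (k - 3)*(k - 2)*(k + 6)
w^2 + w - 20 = (w - 4)*(w + 5)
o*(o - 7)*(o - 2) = o^3 - 9*o^2 + 14*o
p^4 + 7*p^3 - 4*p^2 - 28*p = p*(p - 2)*(p + 2)*(p + 7)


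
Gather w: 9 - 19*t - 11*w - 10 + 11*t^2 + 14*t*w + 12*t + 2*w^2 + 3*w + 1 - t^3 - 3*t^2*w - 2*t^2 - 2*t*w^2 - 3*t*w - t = -t^3 + 9*t^2 - 8*t + w^2*(2 - 2*t) + w*(-3*t^2 + 11*t - 8)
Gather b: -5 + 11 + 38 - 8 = 36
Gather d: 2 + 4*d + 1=4*d + 3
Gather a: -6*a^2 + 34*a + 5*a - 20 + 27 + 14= -6*a^2 + 39*a + 21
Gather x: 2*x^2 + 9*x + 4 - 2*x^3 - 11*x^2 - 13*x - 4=-2*x^3 - 9*x^2 - 4*x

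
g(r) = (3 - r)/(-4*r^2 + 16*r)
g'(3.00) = -0.08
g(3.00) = 0.00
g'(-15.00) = 0.00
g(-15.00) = -0.02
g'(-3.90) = -0.01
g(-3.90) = -0.06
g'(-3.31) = -0.02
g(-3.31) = -0.07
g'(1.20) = -0.14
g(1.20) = 0.13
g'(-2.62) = -0.03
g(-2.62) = -0.08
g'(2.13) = -0.06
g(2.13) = 0.05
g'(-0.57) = -0.58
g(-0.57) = -0.34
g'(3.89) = -5.18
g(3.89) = -0.52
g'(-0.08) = -29.30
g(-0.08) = -2.36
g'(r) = (3 - r)*(8*r - 16)/(-4*r^2 + 16*r)^2 - 1/(-4*r^2 + 16*r) = (-r^2 + 6*r - 12)/(4*r^2*(r^2 - 8*r + 16))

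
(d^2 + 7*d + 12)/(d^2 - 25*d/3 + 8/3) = 3*(d^2 + 7*d + 12)/(3*d^2 - 25*d + 8)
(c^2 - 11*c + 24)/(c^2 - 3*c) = (c - 8)/c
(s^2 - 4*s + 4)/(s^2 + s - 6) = (s - 2)/(s + 3)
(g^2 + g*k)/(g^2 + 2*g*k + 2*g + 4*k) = g*(g + k)/(g^2 + 2*g*k + 2*g + 4*k)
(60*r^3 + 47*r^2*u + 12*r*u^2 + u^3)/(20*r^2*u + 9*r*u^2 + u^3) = (3*r + u)/u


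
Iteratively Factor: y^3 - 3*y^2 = (y - 3)*(y^2) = y*(y - 3)*(y)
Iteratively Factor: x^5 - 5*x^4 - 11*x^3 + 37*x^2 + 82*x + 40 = (x + 1)*(x^4 - 6*x^3 - 5*x^2 + 42*x + 40) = (x + 1)^2*(x^3 - 7*x^2 + 2*x + 40) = (x + 1)^2*(x + 2)*(x^2 - 9*x + 20) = (x - 4)*(x + 1)^2*(x + 2)*(x - 5)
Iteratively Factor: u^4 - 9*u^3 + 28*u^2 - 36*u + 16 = (u - 2)*(u^3 - 7*u^2 + 14*u - 8) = (u - 2)*(u - 1)*(u^2 - 6*u + 8) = (u - 2)^2*(u - 1)*(u - 4)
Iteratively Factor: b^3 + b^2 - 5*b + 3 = (b - 1)*(b^2 + 2*b - 3) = (b - 1)^2*(b + 3)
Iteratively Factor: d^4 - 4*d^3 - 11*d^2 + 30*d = (d)*(d^3 - 4*d^2 - 11*d + 30) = d*(d - 5)*(d^2 + d - 6) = d*(d - 5)*(d - 2)*(d + 3)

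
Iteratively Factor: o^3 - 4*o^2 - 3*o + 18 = (o - 3)*(o^2 - o - 6) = (o - 3)^2*(o + 2)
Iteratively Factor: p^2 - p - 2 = (p - 2)*(p + 1)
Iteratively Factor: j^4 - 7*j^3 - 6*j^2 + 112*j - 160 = (j + 4)*(j^3 - 11*j^2 + 38*j - 40) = (j - 2)*(j + 4)*(j^2 - 9*j + 20) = (j - 4)*(j - 2)*(j + 4)*(j - 5)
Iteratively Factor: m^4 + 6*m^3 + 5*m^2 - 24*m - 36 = (m + 3)*(m^3 + 3*m^2 - 4*m - 12) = (m + 2)*(m + 3)*(m^2 + m - 6) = (m + 2)*(m + 3)^2*(m - 2)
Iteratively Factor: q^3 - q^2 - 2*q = (q + 1)*(q^2 - 2*q) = (q - 2)*(q + 1)*(q)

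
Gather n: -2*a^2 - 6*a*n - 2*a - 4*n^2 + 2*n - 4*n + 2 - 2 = -2*a^2 - 2*a - 4*n^2 + n*(-6*a - 2)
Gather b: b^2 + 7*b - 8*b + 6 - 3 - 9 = b^2 - b - 6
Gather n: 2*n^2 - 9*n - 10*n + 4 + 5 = 2*n^2 - 19*n + 9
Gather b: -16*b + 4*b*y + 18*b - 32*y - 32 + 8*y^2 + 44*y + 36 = b*(4*y + 2) + 8*y^2 + 12*y + 4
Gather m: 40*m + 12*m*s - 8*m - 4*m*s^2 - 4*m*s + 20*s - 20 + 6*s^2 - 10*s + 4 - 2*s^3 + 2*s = m*(-4*s^2 + 8*s + 32) - 2*s^3 + 6*s^2 + 12*s - 16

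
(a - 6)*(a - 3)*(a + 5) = a^3 - 4*a^2 - 27*a + 90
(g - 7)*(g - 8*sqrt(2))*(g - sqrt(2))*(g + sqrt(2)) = g^4 - 8*sqrt(2)*g^3 - 7*g^3 - 2*g^2 + 56*sqrt(2)*g^2 + 14*g + 16*sqrt(2)*g - 112*sqrt(2)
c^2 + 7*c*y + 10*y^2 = (c + 2*y)*(c + 5*y)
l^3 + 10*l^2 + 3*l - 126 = (l - 3)*(l + 6)*(l + 7)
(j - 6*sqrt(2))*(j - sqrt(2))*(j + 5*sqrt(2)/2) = j^3 - 9*sqrt(2)*j^2/2 - 23*j + 30*sqrt(2)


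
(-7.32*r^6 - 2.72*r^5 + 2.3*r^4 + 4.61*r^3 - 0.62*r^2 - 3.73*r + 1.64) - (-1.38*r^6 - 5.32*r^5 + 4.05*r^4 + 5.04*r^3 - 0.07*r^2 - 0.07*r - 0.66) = -5.94*r^6 + 2.6*r^5 - 1.75*r^4 - 0.43*r^3 - 0.55*r^2 - 3.66*r + 2.3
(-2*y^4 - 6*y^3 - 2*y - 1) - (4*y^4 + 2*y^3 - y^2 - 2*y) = -6*y^4 - 8*y^3 + y^2 - 1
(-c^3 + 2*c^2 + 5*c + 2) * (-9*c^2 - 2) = 9*c^5 - 18*c^4 - 43*c^3 - 22*c^2 - 10*c - 4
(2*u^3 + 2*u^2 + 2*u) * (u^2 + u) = 2*u^5 + 4*u^4 + 4*u^3 + 2*u^2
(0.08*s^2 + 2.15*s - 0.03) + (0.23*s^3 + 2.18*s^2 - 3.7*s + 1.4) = 0.23*s^3 + 2.26*s^2 - 1.55*s + 1.37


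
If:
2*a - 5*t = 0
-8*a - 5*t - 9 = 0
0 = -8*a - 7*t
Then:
No Solution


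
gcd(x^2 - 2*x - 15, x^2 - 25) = x - 5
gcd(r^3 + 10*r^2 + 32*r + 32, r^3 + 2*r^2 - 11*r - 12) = r + 4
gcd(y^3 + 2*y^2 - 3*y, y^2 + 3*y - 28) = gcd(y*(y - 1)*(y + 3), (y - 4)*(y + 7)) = 1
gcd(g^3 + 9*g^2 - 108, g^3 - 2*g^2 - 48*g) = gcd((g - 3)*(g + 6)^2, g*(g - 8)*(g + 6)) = g + 6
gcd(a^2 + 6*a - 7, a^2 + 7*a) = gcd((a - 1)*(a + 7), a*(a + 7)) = a + 7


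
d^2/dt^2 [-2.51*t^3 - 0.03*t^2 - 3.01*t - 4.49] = -15.06*t - 0.06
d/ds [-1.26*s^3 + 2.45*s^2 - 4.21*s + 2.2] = -3.78*s^2 + 4.9*s - 4.21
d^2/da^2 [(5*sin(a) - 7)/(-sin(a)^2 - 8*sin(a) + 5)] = (5*sin(a)^5 - 68*sin(a)^4 - 28*sin(a)^3 - 346*sin(a)^2 + 31*sin(a) + 566)/(sin(a)^2 + 8*sin(a) - 5)^3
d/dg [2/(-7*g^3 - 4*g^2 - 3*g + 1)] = 2*(21*g^2 + 8*g + 3)/(7*g^3 + 4*g^2 + 3*g - 1)^2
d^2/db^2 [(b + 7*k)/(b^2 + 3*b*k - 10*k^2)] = 2*((b + 7*k)*(2*b + 3*k)^2 - (3*b + 10*k)*(b^2 + 3*b*k - 10*k^2))/(b^2 + 3*b*k - 10*k^2)^3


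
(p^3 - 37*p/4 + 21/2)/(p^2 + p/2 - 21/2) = (p^2 - 7*p/2 + 3)/(p - 3)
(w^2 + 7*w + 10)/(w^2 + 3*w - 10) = (w + 2)/(w - 2)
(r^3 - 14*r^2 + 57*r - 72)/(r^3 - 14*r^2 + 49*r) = (r^3 - 14*r^2 + 57*r - 72)/(r*(r^2 - 14*r + 49))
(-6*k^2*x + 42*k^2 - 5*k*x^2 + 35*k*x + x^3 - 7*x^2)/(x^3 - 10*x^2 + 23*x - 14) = (-6*k^2 - 5*k*x + x^2)/(x^2 - 3*x + 2)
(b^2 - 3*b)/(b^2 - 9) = b/(b + 3)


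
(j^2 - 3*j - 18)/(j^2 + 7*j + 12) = (j - 6)/(j + 4)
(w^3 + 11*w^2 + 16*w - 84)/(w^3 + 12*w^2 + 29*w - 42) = (w - 2)/(w - 1)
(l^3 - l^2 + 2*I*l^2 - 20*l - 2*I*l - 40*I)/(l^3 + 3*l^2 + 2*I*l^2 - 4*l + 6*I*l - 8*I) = (l - 5)/(l - 1)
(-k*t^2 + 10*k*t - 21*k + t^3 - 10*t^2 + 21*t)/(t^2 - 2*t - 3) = (-k*t + 7*k + t^2 - 7*t)/(t + 1)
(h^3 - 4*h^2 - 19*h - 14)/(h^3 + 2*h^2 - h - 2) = (h - 7)/(h - 1)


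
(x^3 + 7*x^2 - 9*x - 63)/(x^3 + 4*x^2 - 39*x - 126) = (x - 3)/(x - 6)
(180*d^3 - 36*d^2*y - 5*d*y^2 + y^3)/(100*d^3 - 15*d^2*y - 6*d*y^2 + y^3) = (-36*d^2 + y^2)/(-20*d^2 - d*y + y^2)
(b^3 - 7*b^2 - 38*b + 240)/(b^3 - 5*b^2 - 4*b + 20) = (b^2 - 2*b - 48)/(b^2 - 4)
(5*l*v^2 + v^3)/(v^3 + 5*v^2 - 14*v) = v*(5*l + v)/(v^2 + 5*v - 14)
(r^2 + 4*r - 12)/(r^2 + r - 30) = (r - 2)/(r - 5)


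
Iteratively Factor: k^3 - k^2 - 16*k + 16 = (k + 4)*(k^2 - 5*k + 4) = (k - 1)*(k + 4)*(k - 4)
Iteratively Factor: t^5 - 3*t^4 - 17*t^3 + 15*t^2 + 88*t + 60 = (t - 3)*(t^4 - 17*t^2 - 36*t - 20) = (t - 5)*(t - 3)*(t^3 + 5*t^2 + 8*t + 4) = (t - 5)*(t - 3)*(t + 2)*(t^2 + 3*t + 2) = (t - 5)*(t - 3)*(t + 2)^2*(t + 1)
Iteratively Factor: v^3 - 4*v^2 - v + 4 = (v - 4)*(v^2 - 1) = (v - 4)*(v - 1)*(v + 1)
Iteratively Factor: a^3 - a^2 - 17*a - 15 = (a + 1)*(a^2 - 2*a - 15) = (a + 1)*(a + 3)*(a - 5)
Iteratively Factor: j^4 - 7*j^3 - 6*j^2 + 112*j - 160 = (j - 2)*(j^3 - 5*j^2 - 16*j + 80) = (j - 2)*(j + 4)*(j^2 - 9*j + 20) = (j - 4)*(j - 2)*(j + 4)*(j - 5)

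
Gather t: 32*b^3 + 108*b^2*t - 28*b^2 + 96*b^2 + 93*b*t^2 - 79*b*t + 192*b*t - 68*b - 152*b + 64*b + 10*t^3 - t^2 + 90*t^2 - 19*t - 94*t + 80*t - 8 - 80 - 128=32*b^3 + 68*b^2 - 156*b + 10*t^3 + t^2*(93*b + 89) + t*(108*b^2 + 113*b - 33) - 216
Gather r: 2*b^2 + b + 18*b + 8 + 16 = 2*b^2 + 19*b + 24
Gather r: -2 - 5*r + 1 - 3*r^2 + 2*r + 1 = -3*r^2 - 3*r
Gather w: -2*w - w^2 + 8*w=-w^2 + 6*w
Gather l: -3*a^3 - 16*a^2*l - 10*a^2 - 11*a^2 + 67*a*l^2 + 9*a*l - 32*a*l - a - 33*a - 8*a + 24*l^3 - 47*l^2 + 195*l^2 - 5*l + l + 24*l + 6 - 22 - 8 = -3*a^3 - 21*a^2 - 42*a + 24*l^3 + l^2*(67*a + 148) + l*(-16*a^2 - 23*a + 20) - 24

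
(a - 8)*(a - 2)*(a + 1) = a^3 - 9*a^2 + 6*a + 16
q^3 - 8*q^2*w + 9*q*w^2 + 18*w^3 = (q - 6*w)*(q - 3*w)*(q + w)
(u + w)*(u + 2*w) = u^2 + 3*u*w + 2*w^2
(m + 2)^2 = m^2 + 4*m + 4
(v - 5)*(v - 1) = v^2 - 6*v + 5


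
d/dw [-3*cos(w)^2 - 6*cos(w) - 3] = 6*(cos(w) + 1)*sin(w)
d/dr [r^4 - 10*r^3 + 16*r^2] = 2*r*(2*r^2 - 15*r + 16)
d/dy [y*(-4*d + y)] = -4*d + 2*y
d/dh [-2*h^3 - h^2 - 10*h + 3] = -6*h^2 - 2*h - 10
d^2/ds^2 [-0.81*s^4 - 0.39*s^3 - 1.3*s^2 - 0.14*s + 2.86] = -9.72*s^2 - 2.34*s - 2.6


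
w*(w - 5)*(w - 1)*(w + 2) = w^4 - 4*w^3 - 7*w^2 + 10*w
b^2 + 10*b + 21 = (b + 3)*(b + 7)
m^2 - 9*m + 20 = (m - 5)*(m - 4)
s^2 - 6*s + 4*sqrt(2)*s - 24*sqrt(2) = (s - 6)*(s + 4*sqrt(2))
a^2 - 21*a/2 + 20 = (a - 8)*(a - 5/2)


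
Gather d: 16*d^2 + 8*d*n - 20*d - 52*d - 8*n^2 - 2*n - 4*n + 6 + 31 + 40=16*d^2 + d*(8*n - 72) - 8*n^2 - 6*n + 77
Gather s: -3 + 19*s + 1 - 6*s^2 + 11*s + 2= -6*s^2 + 30*s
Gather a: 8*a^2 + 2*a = 8*a^2 + 2*a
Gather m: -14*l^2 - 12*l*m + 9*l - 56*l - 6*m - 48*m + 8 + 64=-14*l^2 - 47*l + m*(-12*l - 54) + 72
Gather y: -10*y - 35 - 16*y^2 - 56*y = -16*y^2 - 66*y - 35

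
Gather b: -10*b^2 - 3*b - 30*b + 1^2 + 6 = -10*b^2 - 33*b + 7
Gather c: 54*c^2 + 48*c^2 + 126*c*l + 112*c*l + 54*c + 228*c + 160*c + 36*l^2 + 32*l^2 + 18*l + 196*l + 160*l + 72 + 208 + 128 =102*c^2 + c*(238*l + 442) + 68*l^2 + 374*l + 408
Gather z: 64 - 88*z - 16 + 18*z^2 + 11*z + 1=18*z^2 - 77*z + 49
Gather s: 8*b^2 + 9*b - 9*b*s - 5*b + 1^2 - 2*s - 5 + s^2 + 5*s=8*b^2 + 4*b + s^2 + s*(3 - 9*b) - 4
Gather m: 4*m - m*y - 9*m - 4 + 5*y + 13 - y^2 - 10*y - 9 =m*(-y - 5) - y^2 - 5*y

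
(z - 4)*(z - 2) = z^2 - 6*z + 8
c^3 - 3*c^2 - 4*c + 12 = (c - 3)*(c - 2)*(c + 2)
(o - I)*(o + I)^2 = o^3 + I*o^2 + o + I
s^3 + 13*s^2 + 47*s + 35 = (s + 1)*(s + 5)*(s + 7)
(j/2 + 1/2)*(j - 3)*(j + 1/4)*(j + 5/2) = j^4/2 + 3*j^3/8 - 63*j^2/16 - 19*j/4 - 15/16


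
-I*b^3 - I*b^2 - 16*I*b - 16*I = (b - 4*I)*(b + 4*I)*(-I*b - I)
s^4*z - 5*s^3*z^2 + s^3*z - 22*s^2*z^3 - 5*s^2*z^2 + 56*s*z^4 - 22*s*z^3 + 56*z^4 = (s - 7*z)*(s - 2*z)*(s + 4*z)*(s*z + z)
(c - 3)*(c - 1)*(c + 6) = c^3 + 2*c^2 - 21*c + 18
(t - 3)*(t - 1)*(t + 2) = t^3 - 2*t^2 - 5*t + 6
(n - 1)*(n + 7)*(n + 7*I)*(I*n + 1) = I*n^4 - 6*n^3 + 6*I*n^3 - 36*n^2 + 42*n + 42*I*n - 49*I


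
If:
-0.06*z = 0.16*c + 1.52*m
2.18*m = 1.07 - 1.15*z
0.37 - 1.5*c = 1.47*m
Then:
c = 0.32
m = -0.08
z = 1.08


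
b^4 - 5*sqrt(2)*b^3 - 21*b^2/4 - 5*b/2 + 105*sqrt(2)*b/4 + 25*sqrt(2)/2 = (b - 5/2)*(b - 5*sqrt(2))*(sqrt(2)*b/2 + sqrt(2))*(sqrt(2)*b + sqrt(2)/2)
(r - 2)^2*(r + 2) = r^3 - 2*r^2 - 4*r + 8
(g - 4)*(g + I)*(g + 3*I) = g^3 - 4*g^2 + 4*I*g^2 - 3*g - 16*I*g + 12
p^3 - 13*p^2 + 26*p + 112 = (p - 8)*(p - 7)*(p + 2)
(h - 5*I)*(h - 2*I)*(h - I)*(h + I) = h^4 - 7*I*h^3 - 9*h^2 - 7*I*h - 10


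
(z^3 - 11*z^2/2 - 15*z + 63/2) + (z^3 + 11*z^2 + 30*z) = 2*z^3 + 11*z^2/2 + 15*z + 63/2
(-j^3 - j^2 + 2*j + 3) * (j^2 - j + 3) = -j^5 - 2*j^2 + 3*j + 9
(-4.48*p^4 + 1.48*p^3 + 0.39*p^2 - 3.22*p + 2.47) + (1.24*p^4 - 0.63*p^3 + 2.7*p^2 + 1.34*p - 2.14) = -3.24*p^4 + 0.85*p^3 + 3.09*p^2 - 1.88*p + 0.33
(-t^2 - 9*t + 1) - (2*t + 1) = -t^2 - 11*t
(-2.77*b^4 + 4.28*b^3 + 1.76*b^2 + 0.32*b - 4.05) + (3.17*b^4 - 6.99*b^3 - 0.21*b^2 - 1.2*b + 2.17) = 0.4*b^4 - 2.71*b^3 + 1.55*b^2 - 0.88*b - 1.88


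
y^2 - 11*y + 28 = (y - 7)*(y - 4)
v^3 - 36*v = v*(v - 6)*(v + 6)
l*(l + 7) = l^2 + 7*l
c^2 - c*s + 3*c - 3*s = (c + 3)*(c - s)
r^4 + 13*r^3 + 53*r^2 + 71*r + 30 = (r + 1)^2*(r + 5)*(r + 6)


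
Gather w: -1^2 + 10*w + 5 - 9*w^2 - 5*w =-9*w^2 + 5*w + 4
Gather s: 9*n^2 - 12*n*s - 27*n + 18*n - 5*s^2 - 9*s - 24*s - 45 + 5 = 9*n^2 - 9*n - 5*s^2 + s*(-12*n - 33) - 40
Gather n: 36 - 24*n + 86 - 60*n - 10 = 112 - 84*n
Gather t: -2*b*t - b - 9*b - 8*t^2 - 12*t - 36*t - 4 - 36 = -10*b - 8*t^2 + t*(-2*b - 48) - 40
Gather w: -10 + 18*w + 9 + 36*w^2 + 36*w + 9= 36*w^2 + 54*w + 8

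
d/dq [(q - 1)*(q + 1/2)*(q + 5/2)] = 3*q^2 + 4*q - 7/4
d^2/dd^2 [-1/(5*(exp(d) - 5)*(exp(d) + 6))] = (-4*exp(3*d) - 3*exp(2*d) - 121*exp(d) - 30)*exp(d)/(5*(exp(6*d) + 3*exp(5*d) - 87*exp(4*d) - 179*exp(3*d) + 2610*exp(2*d) + 2700*exp(d) - 27000))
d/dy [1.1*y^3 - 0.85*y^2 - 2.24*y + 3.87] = 3.3*y^2 - 1.7*y - 2.24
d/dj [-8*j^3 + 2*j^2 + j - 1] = -24*j^2 + 4*j + 1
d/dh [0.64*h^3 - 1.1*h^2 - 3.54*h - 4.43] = 1.92*h^2 - 2.2*h - 3.54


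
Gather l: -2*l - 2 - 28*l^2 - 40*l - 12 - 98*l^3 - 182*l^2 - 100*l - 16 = -98*l^3 - 210*l^2 - 142*l - 30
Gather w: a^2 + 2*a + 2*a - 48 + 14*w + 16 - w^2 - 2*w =a^2 + 4*a - w^2 + 12*w - 32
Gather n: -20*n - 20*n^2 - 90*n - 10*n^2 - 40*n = -30*n^2 - 150*n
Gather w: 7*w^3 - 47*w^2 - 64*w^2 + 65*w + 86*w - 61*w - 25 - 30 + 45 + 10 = 7*w^3 - 111*w^2 + 90*w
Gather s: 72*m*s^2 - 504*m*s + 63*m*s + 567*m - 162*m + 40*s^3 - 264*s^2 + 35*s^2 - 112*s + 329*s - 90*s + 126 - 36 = 405*m + 40*s^3 + s^2*(72*m - 229) + s*(127 - 441*m) + 90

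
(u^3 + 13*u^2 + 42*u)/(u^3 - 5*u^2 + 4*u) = (u^2 + 13*u + 42)/(u^2 - 5*u + 4)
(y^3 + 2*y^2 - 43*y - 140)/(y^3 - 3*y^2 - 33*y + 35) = (y + 4)/(y - 1)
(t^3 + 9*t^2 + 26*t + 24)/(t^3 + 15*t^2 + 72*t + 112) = (t^2 + 5*t + 6)/(t^2 + 11*t + 28)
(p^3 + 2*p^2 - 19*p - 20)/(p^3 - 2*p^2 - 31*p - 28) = (p^2 + p - 20)/(p^2 - 3*p - 28)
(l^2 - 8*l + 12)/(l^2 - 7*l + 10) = (l - 6)/(l - 5)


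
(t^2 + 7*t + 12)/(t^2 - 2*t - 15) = (t + 4)/(t - 5)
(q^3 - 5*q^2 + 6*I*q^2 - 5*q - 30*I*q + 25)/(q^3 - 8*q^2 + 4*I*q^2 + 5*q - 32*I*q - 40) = (q^2 + q*(-5 + I) - 5*I)/(q^2 - q*(8 + I) + 8*I)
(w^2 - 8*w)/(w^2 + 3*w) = (w - 8)/(w + 3)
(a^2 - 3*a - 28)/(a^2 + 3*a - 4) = (a - 7)/(a - 1)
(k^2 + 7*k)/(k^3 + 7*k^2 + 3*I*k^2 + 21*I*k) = 1/(k + 3*I)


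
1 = 1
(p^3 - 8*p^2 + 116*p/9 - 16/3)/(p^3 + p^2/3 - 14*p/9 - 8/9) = (3*p^2 - 20*p + 12)/(3*p^2 + 5*p + 2)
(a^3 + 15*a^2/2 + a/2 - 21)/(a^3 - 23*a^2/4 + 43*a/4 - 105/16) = 8*(a^2 + 9*a + 14)/(8*a^2 - 34*a + 35)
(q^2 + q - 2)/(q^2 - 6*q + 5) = (q + 2)/(q - 5)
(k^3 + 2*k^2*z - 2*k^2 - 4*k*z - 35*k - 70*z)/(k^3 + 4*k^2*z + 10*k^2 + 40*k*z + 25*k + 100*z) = (k^2 + 2*k*z - 7*k - 14*z)/(k^2 + 4*k*z + 5*k + 20*z)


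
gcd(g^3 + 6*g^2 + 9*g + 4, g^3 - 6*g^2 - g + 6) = g + 1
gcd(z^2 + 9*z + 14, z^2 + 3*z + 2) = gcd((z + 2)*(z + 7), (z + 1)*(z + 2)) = z + 2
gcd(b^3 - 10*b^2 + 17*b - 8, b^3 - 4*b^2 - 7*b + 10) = b - 1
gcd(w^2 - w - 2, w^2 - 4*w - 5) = w + 1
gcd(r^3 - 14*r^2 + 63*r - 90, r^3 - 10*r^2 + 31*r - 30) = r^2 - 8*r + 15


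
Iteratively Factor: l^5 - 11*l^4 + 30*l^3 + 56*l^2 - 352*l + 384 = (l - 4)*(l^4 - 7*l^3 + 2*l^2 + 64*l - 96) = (l - 4)*(l - 2)*(l^3 - 5*l^2 - 8*l + 48) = (l - 4)^2*(l - 2)*(l^2 - l - 12) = (l - 4)^2*(l - 2)*(l + 3)*(l - 4)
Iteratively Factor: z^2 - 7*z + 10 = (z - 5)*(z - 2)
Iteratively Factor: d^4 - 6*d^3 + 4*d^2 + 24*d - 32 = (d - 4)*(d^3 - 2*d^2 - 4*d + 8) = (d - 4)*(d - 2)*(d^2 - 4) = (d - 4)*(d - 2)*(d + 2)*(d - 2)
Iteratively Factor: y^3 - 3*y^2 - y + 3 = (y - 1)*(y^2 - 2*y - 3) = (y - 3)*(y - 1)*(y + 1)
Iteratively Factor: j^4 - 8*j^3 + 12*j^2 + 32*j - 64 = (j + 2)*(j^3 - 10*j^2 + 32*j - 32) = (j - 2)*(j + 2)*(j^2 - 8*j + 16) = (j - 4)*(j - 2)*(j + 2)*(j - 4)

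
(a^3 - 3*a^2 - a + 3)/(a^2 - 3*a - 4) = (a^2 - 4*a + 3)/(a - 4)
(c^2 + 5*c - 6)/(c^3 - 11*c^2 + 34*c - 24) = (c + 6)/(c^2 - 10*c + 24)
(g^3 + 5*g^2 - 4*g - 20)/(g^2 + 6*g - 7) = (g^3 + 5*g^2 - 4*g - 20)/(g^2 + 6*g - 7)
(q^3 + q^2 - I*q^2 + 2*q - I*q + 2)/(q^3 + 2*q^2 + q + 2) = (q^2 + q*(1 - 2*I) - 2*I)/(q^2 + q*(2 - I) - 2*I)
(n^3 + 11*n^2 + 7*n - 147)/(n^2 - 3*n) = n + 14 + 49/n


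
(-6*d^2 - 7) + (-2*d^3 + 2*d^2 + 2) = -2*d^3 - 4*d^2 - 5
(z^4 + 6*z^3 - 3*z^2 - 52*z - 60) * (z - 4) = z^5 + 2*z^4 - 27*z^3 - 40*z^2 + 148*z + 240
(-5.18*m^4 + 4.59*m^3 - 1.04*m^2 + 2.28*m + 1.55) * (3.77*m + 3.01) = -19.5286*m^5 + 1.7125*m^4 + 9.8951*m^3 + 5.4652*m^2 + 12.7063*m + 4.6655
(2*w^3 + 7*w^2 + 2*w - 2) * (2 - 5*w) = -10*w^4 - 31*w^3 + 4*w^2 + 14*w - 4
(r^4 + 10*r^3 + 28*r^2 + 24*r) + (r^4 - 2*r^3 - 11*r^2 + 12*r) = 2*r^4 + 8*r^3 + 17*r^2 + 36*r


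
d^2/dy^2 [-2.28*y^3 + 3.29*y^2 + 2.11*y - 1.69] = 6.58 - 13.68*y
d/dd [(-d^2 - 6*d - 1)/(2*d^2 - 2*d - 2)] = (7*d^2 + 4*d + 5)/(2*(d^4 - 2*d^3 - d^2 + 2*d + 1))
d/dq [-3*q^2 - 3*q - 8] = -6*q - 3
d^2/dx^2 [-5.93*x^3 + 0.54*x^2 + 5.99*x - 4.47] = 1.08 - 35.58*x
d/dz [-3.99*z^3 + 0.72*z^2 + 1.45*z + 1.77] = -11.97*z^2 + 1.44*z + 1.45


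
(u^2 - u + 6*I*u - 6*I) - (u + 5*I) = u^2 - 2*u + 6*I*u - 11*I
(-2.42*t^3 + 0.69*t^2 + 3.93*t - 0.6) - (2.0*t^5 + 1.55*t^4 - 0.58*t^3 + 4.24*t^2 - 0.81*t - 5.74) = -2.0*t^5 - 1.55*t^4 - 1.84*t^3 - 3.55*t^2 + 4.74*t + 5.14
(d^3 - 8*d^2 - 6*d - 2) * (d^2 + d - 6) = d^5 - 7*d^4 - 20*d^3 + 40*d^2 + 34*d + 12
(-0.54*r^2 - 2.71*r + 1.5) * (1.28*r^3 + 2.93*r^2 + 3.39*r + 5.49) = -0.6912*r^5 - 5.051*r^4 - 7.8509*r^3 - 7.7565*r^2 - 9.7929*r + 8.235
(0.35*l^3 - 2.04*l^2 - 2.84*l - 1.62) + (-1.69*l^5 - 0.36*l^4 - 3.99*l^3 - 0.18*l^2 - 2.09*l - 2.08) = -1.69*l^5 - 0.36*l^4 - 3.64*l^3 - 2.22*l^2 - 4.93*l - 3.7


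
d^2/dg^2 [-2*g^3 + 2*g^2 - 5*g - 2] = 4 - 12*g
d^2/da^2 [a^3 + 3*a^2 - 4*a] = 6*a + 6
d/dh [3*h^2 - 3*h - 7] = 6*h - 3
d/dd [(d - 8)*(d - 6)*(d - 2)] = 3*d^2 - 32*d + 76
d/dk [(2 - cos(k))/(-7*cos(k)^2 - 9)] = (7*cos(k)^2 - 28*cos(k) - 9)*sin(k)/(7*cos(k)^2 + 9)^2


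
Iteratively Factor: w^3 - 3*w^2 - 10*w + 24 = (w - 4)*(w^2 + w - 6) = (w - 4)*(w - 2)*(w + 3)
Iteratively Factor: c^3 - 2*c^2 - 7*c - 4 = (c + 1)*(c^2 - 3*c - 4) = (c - 4)*(c + 1)*(c + 1)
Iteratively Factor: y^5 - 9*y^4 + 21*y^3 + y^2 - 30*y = (y + 1)*(y^4 - 10*y^3 + 31*y^2 - 30*y) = (y - 5)*(y + 1)*(y^3 - 5*y^2 + 6*y) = y*(y - 5)*(y + 1)*(y^2 - 5*y + 6) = y*(y - 5)*(y - 3)*(y + 1)*(y - 2)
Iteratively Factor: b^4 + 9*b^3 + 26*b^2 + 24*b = (b + 3)*(b^3 + 6*b^2 + 8*b) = (b + 3)*(b + 4)*(b^2 + 2*b) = b*(b + 3)*(b + 4)*(b + 2)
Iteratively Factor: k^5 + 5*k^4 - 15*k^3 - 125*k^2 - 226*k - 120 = (k + 2)*(k^4 + 3*k^3 - 21*k^2 - 83*k - 60) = (k + 1)*(k + 2)*(k^3 + 2*k^2 - 23*k - 60) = (k + 1)*(k + 2)*(k + 3)*(k^2 - k - 20) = (k + 1)*(k + 2)*(k + 3)*(k + 4)*(k - 5)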